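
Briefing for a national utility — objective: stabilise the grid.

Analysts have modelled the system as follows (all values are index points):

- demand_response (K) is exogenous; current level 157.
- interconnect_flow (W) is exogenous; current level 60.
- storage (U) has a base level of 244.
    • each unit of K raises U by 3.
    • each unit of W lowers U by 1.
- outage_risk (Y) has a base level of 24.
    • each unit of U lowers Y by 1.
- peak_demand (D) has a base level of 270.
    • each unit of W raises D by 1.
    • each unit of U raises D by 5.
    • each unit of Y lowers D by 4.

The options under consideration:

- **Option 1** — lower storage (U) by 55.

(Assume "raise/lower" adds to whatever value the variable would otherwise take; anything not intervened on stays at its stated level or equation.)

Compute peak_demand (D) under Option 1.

Option 1 (U − 55):
  K = 157
  W = 60
  U = 244 + 3·157 − 60 (−55 from intervention) = 600
  Y = 24 − 600 = -576
  D = 270 + 60 + 5·600 − 4·(-576) = 5634

5634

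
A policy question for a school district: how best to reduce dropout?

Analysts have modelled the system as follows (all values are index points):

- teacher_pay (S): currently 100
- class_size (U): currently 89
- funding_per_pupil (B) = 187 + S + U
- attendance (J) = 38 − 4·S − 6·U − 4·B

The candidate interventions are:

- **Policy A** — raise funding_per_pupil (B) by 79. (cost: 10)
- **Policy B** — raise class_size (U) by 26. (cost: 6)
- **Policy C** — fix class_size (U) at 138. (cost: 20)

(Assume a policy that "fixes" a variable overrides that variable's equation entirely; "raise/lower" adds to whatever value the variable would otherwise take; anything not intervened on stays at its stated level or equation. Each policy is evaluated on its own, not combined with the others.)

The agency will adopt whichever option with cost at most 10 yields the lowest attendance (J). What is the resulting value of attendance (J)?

-2716

Policy A (B + 79):
  S = 100
  U = 89
  B = 187 + 100 + 89 (+79 from intervention) = 455
  J = 38 − 4·100 − 6·89 − 4·455 = -2716
Policy B (U + 26):
  S = 100
  U = 89 + 26 = 115
  B = 187 + 100 + 115 = 402
  J = 38 − 4·100 − 6·115 − 4·402 = -2660
Comparing — Policy A: J=-2716, Policy B: J=-2660. Lowest is -2716 (Policy A).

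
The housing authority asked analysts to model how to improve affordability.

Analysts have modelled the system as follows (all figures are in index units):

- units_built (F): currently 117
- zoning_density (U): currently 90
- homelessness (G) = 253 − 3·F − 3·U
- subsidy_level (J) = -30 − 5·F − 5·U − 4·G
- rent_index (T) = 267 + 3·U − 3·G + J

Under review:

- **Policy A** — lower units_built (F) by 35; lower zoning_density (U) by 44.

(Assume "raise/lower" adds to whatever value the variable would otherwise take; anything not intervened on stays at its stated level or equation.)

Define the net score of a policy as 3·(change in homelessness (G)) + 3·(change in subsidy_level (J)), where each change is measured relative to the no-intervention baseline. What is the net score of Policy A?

Baseline:
  F = 117
  U = 90
  G = 253 − 3·117 − 3·90 = -368
  J = -30 − 5·117 − 5·90 − 4·(-368) = 407
Policy A (F − 35, U − 44):
  F = 117 − 35 = 82
  U = 90 − 44 = 46
  G = 253 − 3·82 − 3·46 = -131
  J = -30 − 5·82 − 5·46 − 4·(-131) = -146
ΔG = -131 − (-368) = 237; ΔJ = -146 − 407 = -553
Score = 3·237 + 3·(-553) = -948

-948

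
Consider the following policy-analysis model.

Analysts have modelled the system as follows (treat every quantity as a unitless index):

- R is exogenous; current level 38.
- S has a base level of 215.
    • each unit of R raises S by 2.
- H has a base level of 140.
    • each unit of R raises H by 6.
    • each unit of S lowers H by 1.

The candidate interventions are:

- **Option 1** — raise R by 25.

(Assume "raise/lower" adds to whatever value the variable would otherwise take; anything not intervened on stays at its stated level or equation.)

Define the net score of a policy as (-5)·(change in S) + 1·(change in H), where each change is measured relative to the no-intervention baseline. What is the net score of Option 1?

-150

Baseline:
  R = 38
  S = 215 + 2·38 = 291
  H = 140 + 6·38 − 291 = 77
Option 1 (R + 25):
  R = 38 + 25 = 63
  S = 215 + 2·63 = 341
  H = 140 + 6·63 − 341 = 177
ΔS = 341 − 291 = 50; ΔH = 177 − 77 = 100
Score = (-5)·50 + 1·100 = -150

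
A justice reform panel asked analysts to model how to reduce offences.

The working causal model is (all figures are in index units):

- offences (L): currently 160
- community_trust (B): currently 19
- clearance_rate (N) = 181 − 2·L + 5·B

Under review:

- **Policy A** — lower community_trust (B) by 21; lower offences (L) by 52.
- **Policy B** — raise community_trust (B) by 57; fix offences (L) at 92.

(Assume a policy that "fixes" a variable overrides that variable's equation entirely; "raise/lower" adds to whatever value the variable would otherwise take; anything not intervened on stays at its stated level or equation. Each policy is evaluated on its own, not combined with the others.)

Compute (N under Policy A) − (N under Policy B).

-422

Policy A (B − 21, L − 52):
  L = 160 − 52 = 108
  B = 19 − 21 = -2
  N = 181 − 2·108 + 5·(-2) = -45
Policy B (B + 57, L := 92):
  L = 92
  B = 19 + 57 = 76
  N = 181 − 2·92 + 5·76 = 377
N: -45 − 377 = -422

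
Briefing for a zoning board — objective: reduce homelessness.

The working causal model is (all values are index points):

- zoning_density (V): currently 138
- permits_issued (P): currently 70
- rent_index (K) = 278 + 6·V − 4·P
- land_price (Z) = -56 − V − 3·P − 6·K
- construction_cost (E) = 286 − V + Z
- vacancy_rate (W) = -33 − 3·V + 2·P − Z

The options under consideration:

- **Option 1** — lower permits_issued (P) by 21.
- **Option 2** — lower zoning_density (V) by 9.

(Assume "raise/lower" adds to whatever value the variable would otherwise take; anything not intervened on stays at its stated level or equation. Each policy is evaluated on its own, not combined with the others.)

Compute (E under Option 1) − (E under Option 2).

Option 1 (P − 21):
  V = 138
  P = 70 − 21 = 49
  K = 278 + 6·138 − 4·49 = 910
  Z = -56 − 138 − 3·49 − 6·910 = -5801
  E = 286 − 138 + (-5801) = -5653
Option 2 (V − 9):
  V = 138 − 9 = 129
  P = 70
  K = 278 + 6·129 − 4·70 = 772
  Z = -56 − 129 − 3·70 − 6·772 = -5027
  E = 286 − 129 + (-5027) = -4870
E: -5653 − (-4870) = -783

-783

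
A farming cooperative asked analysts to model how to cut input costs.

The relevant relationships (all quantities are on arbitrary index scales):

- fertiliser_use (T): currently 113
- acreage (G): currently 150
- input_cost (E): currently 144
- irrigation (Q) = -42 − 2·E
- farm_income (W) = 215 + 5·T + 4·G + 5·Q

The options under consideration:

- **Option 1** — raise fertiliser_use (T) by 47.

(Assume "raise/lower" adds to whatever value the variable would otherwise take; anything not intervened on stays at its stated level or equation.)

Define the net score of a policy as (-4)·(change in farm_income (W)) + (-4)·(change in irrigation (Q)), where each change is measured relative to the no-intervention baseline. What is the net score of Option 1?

-940

Baseline:
  T = 113
  G = 150
  E = 144
  Q = -42 − 2·144 = -330
  W = 215 + 5·113 + 4·150 + 5·(-330) = -270
Option 1 (T + 47):
  T = 113 + 47 = 160
  G = 150
  E = 144
  Q = -42 − 2·144 = -330
  W = 215 + 5·160 + 4·150 + 5·(-330) = -35
ΔW = -35 − (-270) = 235; ΔQ = -330 − (-330) = 0
Score = (-4)·235 + (-4)·0 = -940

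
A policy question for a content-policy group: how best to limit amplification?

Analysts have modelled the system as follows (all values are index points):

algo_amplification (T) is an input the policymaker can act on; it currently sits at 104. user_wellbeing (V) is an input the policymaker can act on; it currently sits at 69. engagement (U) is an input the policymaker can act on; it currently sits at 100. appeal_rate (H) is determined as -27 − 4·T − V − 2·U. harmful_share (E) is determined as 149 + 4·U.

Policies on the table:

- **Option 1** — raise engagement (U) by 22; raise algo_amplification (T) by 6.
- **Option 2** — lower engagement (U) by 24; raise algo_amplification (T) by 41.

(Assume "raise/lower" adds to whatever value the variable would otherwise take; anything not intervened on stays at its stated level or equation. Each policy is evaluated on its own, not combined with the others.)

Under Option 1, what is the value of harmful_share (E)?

Option 1 (U + 22, T + 6):
  U = 100 + 22 = 122
  E = 149 + 4·122 = 637

637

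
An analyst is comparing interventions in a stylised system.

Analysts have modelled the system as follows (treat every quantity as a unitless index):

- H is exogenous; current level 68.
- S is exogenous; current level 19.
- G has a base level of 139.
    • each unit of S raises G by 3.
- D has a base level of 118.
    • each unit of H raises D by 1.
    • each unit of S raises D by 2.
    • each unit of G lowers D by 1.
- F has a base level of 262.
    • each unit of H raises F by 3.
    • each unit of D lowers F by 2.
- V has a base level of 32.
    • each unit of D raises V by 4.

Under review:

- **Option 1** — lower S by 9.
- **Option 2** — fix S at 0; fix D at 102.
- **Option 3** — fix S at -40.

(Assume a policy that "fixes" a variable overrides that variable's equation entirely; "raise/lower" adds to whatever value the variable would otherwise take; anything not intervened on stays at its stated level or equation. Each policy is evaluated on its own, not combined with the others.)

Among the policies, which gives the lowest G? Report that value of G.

Option 1 (S − 9):
  S = 19 − 9 = 10
  G = 139 + 3·10 = 169
Option 2 (S := 0, D := 102):
  S = 0
  G = 139 + 3·0 = 139
Option 3 (S := -40):
  S = -40
  G = 139 + 3·(-40) = 19
Comparing — Option 1: G=169, Option 2: G=139, Option 3: G=19. Lowest is 19 (Option 3).

19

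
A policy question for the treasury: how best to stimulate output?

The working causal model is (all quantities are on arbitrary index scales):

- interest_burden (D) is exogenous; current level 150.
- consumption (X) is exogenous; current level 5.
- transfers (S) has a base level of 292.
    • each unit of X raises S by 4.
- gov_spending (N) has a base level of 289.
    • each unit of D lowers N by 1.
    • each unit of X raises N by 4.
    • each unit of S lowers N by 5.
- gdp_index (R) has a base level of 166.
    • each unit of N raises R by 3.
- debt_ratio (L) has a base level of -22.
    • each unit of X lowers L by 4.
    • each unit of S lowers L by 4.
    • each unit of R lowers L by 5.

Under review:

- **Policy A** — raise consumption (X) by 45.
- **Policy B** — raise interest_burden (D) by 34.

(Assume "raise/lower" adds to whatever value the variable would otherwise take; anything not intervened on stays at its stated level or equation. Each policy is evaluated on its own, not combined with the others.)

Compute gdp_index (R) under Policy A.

-6197

Policy A (X + 45):
  D = 150
  X = 5 + 45 = 50
  S = 292 + 4·50 = 492
  N = 289 − 150 + 4·50 − 5·492 = -2121
  R = 166 + 3·(-2121) = -6197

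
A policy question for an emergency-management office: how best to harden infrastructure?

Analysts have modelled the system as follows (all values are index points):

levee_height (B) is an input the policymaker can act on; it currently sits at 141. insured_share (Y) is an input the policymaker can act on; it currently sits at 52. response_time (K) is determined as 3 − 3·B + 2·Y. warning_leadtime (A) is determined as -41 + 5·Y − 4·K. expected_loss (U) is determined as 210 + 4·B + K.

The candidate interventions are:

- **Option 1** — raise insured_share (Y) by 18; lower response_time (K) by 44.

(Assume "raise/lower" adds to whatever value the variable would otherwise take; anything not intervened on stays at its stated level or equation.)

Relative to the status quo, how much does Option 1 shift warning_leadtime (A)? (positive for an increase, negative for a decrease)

122

Baseline:
  B = 141
  Y = 52
  K = 3 − 3·141 + 2·52 = -316
  A = -41 + 5·52 − 4·(-316) = 1483
Option 1 (Y + 18, K − 44):
  B = 141
  Y = 52 + 18 = 70
  K = 3 − 3·141 + 2·70 (−44 from intervention) = -324
  A = -41 + 5·70 − 4·(-324) = 1605
Change in A: 1605 − 1483 = 122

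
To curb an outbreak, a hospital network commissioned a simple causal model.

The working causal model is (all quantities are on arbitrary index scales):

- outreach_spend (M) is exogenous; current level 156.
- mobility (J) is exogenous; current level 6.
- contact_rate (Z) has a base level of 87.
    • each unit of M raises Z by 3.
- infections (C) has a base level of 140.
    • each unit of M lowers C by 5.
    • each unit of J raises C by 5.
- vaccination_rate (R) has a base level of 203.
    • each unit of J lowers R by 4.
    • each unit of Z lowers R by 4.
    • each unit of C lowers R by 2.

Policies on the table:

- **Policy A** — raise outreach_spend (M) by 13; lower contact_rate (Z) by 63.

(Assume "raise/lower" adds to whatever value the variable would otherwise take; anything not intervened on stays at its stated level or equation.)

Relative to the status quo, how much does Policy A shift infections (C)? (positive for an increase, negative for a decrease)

-65

Baseline:
  M = 156
  J = 6
  C = 140 − 5·156 + 5·6 = -610
Policy A (M + 13, Z − 63):
  M = 156 + 13 = 169
  J = 6
  C = 140 − 5·169 + 5·6 = -675
Change in C: -675 − (-610) = -65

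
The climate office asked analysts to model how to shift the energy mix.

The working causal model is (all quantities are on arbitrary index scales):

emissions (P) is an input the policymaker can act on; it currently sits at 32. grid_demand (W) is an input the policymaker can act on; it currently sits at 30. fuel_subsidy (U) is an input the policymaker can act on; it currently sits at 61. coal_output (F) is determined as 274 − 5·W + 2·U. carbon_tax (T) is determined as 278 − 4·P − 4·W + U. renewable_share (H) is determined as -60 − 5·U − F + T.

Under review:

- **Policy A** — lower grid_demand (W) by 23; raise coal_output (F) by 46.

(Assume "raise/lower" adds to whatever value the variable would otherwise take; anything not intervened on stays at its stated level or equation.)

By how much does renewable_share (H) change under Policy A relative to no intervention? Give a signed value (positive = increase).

-69

Baseline:
  P = 32
  W = 30
  U = 61
  F = 274 − 5·30 + 2·61 = 246
  T = 278 − 4·32 − 4·30 + 61 = 91
  H = -60 − 5·61 − 246 + 91 = -520
Policy A (W − 23, F + 46):
  P = 32
  W = 30 − 23 = 7
  U = 61
  F = 274 − 5·7 + 2·61 (+46 from intervention) = 407
  T = 278 − 4·32 − 4·7 + 61 = 183
  H = -60 − 5·61 − 407 + 183 = -589
Change in H: -589 − (-520) = -69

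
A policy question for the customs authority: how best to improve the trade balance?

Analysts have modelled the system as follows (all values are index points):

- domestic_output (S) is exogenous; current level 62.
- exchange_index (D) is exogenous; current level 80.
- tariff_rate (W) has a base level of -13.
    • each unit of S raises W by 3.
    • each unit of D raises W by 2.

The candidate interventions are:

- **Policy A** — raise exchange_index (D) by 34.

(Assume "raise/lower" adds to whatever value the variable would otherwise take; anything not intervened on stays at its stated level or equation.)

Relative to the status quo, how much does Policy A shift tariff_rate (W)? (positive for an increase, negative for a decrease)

Baseline:
  S = 62
  D = 80
  W = -13 + 3·62 + 2·80 = 333
Policy A (D + 34):
  S = 62
  D = 80 + 34 = 114
  W = -13 + 3·62 + 2·114 = 401
Change in W: 401 − 333 = 68

68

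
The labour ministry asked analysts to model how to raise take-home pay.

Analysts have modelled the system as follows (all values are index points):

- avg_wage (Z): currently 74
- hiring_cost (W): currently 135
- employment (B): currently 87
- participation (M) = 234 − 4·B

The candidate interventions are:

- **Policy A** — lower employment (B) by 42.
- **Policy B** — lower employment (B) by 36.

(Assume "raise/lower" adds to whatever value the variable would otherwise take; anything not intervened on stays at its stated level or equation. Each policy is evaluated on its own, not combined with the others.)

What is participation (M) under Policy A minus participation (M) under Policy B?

24

Policy A (B − 42):
  B = 87 − 42 = 45
  M = 234 − 4·45 = 54
Policy B (B − 36):
  B = 87 − 36 = 51
  M = 234 − 4·51 = 30
M: 54 − 30 = 24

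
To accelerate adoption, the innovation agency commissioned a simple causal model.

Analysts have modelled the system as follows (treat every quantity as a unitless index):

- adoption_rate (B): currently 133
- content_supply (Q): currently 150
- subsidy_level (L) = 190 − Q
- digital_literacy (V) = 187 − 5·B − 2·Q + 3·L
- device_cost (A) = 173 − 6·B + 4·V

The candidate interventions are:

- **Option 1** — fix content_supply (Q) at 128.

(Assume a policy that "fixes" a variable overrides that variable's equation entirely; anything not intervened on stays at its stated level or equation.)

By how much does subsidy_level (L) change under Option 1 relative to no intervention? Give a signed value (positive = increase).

Baseline:
  Q = 150
  L = 190 − 150 = 40
Option 1 (Q := 128):
  Q = 128
  L = 190 − 128 = 62
Change in L: 62 − 40 = 22

22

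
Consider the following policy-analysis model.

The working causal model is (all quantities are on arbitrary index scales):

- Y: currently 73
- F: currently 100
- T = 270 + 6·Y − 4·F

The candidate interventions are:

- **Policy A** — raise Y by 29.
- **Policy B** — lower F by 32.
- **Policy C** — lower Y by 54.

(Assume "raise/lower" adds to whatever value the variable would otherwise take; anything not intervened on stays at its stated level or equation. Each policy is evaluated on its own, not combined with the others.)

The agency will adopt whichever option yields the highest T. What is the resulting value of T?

482

Policy A (Y + 29):
  Y = 73 + 29 = 102
  F = 100
  T = 270 + 6·102 − 4·100 = 482
Policy B (F − 32):
  Y = 73
  F = 100 − 32 = 68
  T = 270 + 6·73 − 4·68 = 436
Policy C (Y − 54):
  Y = 73 − 54 = 19
  F = 100
  T = 270 + 6·19 − 4·100 = -16
Comparing — Policy A: T=482, Policy B: T=436, Policy C: T=-16. Highest is 482 (Policy A).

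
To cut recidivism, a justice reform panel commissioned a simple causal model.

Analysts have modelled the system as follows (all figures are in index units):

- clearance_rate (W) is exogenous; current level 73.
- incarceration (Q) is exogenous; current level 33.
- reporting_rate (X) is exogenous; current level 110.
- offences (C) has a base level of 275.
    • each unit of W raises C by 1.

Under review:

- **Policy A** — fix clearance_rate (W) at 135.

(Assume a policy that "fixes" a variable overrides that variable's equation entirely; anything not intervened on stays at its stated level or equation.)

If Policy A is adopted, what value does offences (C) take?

410

Policy A (W := 135):
  W = 135
  C = 275 + 135 = 410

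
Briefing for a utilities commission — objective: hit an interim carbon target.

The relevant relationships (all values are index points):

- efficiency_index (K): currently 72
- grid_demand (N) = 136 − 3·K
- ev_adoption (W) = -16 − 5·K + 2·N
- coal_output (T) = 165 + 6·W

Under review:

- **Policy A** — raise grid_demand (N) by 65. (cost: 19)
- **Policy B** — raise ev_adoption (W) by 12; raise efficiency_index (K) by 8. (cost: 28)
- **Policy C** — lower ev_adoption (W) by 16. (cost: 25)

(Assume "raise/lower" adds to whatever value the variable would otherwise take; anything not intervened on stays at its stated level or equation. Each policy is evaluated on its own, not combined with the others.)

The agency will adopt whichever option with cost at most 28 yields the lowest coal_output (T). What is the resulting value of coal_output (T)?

-3507

Policy A (N + 65):
  K = 72
  N = 136 − 3·72 (+65 from intervention) = -15
  W = -16 − 5·72 + 2·(-15) = -406
  T = 165 + 6·(-406) = -2271
Policy B (W + 12, K + 8):
  K = 72 + 8 = 80
  N = 136 − 3·80 = -104
  W = -16 − 5·80 + 2·(-104) (+12 from intervention) = -612
  T = 165 + 6·(-612) = -3507
Policy C (W − 16):
  K = 72
  N = 136 − 3·72 = -80
  W = -16 − 5·72 + 2·(-80) (−16 from intervention) = -552
  T = 165 + 6·(-552) = -3147
Comparing — Policy A: T=-2271, Policy B: T=-3507, Policy C: T=-3147. Lowest is -3507 (Policy B).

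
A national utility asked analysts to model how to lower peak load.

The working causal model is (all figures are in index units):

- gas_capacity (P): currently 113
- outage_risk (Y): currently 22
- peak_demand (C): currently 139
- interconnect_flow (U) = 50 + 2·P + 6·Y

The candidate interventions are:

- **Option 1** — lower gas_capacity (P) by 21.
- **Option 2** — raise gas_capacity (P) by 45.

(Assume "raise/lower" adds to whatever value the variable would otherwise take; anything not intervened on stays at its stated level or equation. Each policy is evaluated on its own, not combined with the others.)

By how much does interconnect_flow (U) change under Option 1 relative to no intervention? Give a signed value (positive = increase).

Baseline:
  P = 113
  Y = 22
  U = 50 + 2·113 + 6·22 = 408
Option 1 (P − 21):
  P = 113 − 21 = 92
  Y = 22
  U = 50 + 2·92 + 6·22 = 366
Change in U: 366 − 408 = -42

-42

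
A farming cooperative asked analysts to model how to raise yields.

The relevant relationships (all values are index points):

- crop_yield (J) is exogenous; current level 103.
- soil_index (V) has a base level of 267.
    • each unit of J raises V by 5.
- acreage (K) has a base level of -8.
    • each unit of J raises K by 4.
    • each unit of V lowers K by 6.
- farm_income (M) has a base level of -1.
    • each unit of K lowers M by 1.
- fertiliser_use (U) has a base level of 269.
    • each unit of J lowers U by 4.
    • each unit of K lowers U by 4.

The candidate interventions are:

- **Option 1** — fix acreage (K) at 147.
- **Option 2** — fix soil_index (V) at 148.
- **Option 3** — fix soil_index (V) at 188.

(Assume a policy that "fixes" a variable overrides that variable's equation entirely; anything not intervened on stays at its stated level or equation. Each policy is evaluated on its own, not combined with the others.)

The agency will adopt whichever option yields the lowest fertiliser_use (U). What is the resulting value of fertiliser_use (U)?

-731

Option 1 (K := 147):
  J = 103
  V = 267 + 5·103 = 782
  K = 147
  U = 269 − 4·103 − 4·147 = -731
Option 2 (V := 148):
  J = 103
  V = 148
  K = -8 + 4·103 − 6·148 = -484
  U = 269 − 4·103 − 4·(-484) = 1793
Option 3 (V := 188):
  J = 103
  V = 188
  K = -8 + 4·103 − 6·188 = -724
  U = 269 − 4·103 − 4·(-724) = 2753
Comparing — Option 1: U=-731, Option 2: U=1793, Option 3: U=2753. Lowest is -731 (Option 1).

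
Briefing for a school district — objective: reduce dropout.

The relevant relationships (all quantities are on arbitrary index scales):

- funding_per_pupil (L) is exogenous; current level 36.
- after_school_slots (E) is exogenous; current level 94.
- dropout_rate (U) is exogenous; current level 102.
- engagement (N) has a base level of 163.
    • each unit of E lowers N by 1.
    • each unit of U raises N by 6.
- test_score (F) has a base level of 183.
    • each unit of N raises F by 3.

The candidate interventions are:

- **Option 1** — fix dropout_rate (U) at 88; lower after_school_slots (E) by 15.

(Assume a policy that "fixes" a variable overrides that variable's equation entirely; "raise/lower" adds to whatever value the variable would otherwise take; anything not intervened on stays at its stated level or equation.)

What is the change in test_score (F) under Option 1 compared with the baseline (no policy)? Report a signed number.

-207

Baseline:
  E = 94
  U = 102
  N = 163 − 94 + 6·102 = 681
  F = 183 + 3·681 = 2226
Option 1 (U := 88, E − 15):
  E = 94 − 15 = 79
  U = 88
  N = 163 − 79 + 6·88 = 612
  F = 183 + 3·612 = 2019
Change in F: 2019 − 2226 = -207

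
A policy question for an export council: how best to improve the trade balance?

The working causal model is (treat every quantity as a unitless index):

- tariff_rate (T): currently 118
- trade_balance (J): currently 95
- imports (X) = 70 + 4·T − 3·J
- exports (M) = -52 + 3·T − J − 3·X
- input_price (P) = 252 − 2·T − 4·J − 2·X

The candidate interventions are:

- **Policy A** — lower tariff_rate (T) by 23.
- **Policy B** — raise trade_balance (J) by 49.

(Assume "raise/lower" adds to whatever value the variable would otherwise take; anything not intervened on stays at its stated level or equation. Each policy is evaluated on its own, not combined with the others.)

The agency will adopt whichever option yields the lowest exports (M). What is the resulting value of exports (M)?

-357

Policy A (T − 23):
  T = 118 − 23 = 95
  J = 95
  X = 70 + 4·95 − 3·95 = 165
  M = -52 + 3·95 − 95 − 3·165 = -357
Policy B (J + 49):
  T = 118
  J = 95 + 49 = 144
  X = 70 + 4·118 − 3·144 = 110
  M = -52 + 3·118 − 144 − 3·110 = -172
Comparing — Policy A: M=-357, Policy B: M=-172. Lowest is -357 (Policy A).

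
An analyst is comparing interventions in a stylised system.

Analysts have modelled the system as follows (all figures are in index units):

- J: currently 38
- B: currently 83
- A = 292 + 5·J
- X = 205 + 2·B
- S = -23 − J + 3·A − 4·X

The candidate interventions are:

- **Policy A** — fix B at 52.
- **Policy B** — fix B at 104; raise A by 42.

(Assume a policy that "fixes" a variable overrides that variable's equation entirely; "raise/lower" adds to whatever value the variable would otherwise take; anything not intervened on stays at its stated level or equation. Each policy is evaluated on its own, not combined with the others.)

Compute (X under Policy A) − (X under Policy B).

Policy A (B := 52):
  B = 52
  X = 205 + 2·52 = 309
Policy B (B := 104, A + 42):
  B = 104
  X = 205 + 2·104 = 413
X: 309 − 413 = -104

-104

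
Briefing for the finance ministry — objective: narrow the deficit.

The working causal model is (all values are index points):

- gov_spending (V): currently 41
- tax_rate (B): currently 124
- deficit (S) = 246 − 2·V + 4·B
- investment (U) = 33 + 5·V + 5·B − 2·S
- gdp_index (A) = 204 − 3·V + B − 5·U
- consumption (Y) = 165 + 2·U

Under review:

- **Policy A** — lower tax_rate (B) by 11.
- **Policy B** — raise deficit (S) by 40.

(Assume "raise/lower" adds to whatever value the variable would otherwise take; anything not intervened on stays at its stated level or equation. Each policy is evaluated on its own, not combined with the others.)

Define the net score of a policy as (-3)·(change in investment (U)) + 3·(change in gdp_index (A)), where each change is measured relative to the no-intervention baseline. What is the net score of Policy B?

Baseline:
  V = 41
  B = 124
  S = 246 − 2·41 + 4·124 = 660
  U = 33 + 5·41 + 5·124 − 2·660 = -462
  A = 204 − 3·41 + 124 − 5·(-462) = 2515
Policy B (S + 40):
  V = 41
  B = 124
  S = 246 − 2·41 + 4·124 (+40 from intervention) = 700
  U = 33 + 5·41 + 5·124 − 2·700 = -542
  A = 204 − 3·41 + 124 − 5·(-542) = 2915
ΔU = -542 − (-462) = -80; ΔA = 2915 − 2515 = 400
Score = (-3)·(-80) + 3·400 = 1440

1440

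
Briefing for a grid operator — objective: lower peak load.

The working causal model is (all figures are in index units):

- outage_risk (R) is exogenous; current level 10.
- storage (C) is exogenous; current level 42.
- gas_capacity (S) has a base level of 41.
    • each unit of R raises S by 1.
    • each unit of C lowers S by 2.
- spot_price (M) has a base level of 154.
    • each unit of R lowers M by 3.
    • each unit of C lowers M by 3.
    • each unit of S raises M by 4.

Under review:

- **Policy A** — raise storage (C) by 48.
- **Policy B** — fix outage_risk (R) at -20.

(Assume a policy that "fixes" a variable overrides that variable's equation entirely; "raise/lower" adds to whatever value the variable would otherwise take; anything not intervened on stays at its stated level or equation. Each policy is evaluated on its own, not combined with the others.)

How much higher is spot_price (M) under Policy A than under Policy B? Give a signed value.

Policy A (C + 48):
  R = 10
  C = 42 + 48 = 90
  S = 41 + 10 − 2·90 = -129
  M = 154 − 3·10 − 3·90 + 4·(-129) = -662
Policy B (R := -20):
  R = -20
  C = 42
  S = 41 + (-20) − 2·42 = -63
  M = 154 − 3·(-20) − 3·42 + 4·(-63) = -164
M: -662 − (-164) = -498

-498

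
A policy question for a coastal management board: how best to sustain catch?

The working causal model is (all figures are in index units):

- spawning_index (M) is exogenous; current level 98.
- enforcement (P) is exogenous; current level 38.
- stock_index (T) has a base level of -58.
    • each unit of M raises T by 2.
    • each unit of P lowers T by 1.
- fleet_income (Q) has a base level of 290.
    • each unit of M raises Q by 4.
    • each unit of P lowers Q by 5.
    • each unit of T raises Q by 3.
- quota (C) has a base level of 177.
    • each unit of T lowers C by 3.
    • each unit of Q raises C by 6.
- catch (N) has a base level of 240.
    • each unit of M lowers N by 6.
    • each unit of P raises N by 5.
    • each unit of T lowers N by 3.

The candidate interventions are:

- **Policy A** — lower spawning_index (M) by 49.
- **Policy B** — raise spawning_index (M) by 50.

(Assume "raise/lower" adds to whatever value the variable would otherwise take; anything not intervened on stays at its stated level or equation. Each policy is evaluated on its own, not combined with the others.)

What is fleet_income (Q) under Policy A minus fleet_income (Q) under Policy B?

Policy A (M − 49):
  M = 98 − 49 = 49
  P = 38
  T = -58 + 2·49 − 38 = 2
  Q = 290 + 4·49 − 5·38 + 3·2 = 302
Policy B (M + 50):
  M = 98 + 50 = 148
  P = 38
  T = -58 + 2·148 − 38 = 200
  Q = 290 + 4·148 − 5·38 + 3·200 = 1292
Q: 302 − 1292 = -990

-990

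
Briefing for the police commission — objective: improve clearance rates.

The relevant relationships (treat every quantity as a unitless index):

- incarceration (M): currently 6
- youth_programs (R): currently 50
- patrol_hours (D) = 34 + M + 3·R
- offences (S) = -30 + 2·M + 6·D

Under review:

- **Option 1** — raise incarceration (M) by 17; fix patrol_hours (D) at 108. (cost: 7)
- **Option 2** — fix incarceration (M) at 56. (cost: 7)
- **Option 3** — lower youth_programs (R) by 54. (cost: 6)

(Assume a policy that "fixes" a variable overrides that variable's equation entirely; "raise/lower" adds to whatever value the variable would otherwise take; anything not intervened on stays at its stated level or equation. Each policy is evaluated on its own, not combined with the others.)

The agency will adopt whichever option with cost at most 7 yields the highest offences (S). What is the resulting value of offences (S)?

1522

Option 1 (M + 17, D := 108):
  M = 6 + 17 = 23
  R = 50
  D = 108
  S = -30 + 2·23 + 6·108 = 664
Option 2 (M := 56):
  M = 56
  R = 50
  D = 34 + 56 + 3·50 = 240
  S = -30 + 2·56 + 6·240 = 1522
Option 3 (R − 54):
  M = 6
  R = 50 − 54 = -4
  D = 34 + 6 + 3·(-4) = 28
  S = -30 + 2·6 + 6·28 = 150
Comparing — Option 1: S=664, Option 2: S=1522, Option 3: S=150. Highest is 1522 (Option 2).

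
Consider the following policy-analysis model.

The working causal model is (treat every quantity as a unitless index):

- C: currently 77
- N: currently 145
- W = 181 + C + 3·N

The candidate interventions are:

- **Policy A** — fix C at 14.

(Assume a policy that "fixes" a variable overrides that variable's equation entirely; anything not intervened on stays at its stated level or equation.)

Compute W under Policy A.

Policy A (C := 14):
  C = 14
  N = 145
  W = 181 + 14 + 3·145 = 630

630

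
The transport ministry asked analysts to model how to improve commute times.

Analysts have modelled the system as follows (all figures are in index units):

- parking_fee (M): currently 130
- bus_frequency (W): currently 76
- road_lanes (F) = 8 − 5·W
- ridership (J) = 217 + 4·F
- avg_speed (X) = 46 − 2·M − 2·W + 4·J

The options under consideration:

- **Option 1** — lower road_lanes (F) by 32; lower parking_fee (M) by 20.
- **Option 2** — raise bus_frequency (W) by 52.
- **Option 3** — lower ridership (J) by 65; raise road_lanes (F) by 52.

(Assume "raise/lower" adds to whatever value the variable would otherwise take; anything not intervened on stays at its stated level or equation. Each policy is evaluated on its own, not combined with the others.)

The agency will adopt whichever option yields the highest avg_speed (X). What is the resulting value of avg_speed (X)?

Option 1 (F − 32, M − 20):
  M = 130 − 20 = 110
  W = 76
  F = 8 − 5·76 (−32 from intervention) = -404
  J = 217 + 4·(-404) = -1399
  X = 46 − 2·110 − 2·76 + 4·(-1399) = -5922
Option 2 (W + 52):
  M = 130
  W = 76 + 52 = 128
  F = 8 − 5·128 = -632
  J = 217 + 4·(-632) = -2311
  X = 46 − 2·130 − 2·128 + 4·(-2311) = -9714
Option 3 (J − 65, F + 52):
  M = 130
  W = 76
  F = 8 − 5·76 (+52 from intervention) = -320
  J = 217 + 4·(-320) (−65 from intervention) = -1128
  X = 46 − 2·130 − 2·76 + 4·(-1128) = -4878
Comparing — Option 1: X=-5922, Option 2: X=-9714, Option 3: X=-4878. Highest is -4878 (Option 3).

-4878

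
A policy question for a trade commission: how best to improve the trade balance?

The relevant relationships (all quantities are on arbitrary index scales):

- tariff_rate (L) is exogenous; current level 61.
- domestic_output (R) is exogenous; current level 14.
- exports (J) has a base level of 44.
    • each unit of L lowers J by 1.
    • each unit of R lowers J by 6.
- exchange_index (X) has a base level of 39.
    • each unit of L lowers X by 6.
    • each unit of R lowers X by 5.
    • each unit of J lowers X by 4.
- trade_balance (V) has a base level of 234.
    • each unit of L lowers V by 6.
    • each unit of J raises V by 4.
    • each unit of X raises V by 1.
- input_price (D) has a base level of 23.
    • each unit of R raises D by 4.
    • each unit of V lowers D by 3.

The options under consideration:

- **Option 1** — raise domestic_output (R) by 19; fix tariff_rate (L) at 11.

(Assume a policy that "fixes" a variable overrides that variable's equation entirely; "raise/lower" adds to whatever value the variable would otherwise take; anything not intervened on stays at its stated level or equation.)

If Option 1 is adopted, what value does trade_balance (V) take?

-24

Option 1 (R + 19, L := 11):
  L = 11
  R = 14 + 19 = 33
  J = 44 − 11 − 6·33 = -165
  X = 39 − 6·11 − 5·33 − 4·(-165) = 468
  V = 234 − 6·11 + 4·(-165) + 468 = -24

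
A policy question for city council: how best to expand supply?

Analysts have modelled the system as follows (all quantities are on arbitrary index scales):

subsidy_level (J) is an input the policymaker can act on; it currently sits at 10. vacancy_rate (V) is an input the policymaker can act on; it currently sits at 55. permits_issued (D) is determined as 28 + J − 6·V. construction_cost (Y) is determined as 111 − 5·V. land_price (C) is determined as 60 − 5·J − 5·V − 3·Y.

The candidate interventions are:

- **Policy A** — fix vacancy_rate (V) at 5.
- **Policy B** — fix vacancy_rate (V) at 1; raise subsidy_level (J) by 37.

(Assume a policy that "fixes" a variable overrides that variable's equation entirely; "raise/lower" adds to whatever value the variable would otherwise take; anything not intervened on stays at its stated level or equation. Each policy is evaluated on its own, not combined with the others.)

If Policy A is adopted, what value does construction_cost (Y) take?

Policy A (V := 5):
  V = 5
  Y = 111 − 5·5 = 86

86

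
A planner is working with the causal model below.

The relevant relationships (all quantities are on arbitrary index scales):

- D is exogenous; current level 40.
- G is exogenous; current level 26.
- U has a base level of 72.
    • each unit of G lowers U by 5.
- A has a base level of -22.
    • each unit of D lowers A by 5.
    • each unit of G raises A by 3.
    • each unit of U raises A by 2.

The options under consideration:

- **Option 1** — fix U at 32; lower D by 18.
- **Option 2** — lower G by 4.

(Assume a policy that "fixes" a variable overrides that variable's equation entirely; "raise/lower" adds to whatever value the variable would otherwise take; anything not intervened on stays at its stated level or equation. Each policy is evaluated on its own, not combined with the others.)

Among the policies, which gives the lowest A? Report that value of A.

Option 1 (U := 32, D − 18):
  D = 40 − 18 = 22
  G = 26
  U = 32
  A = -22 − 5·22 + 3·26 + 2·32 = 10
Option 2 (G − 4):
  D = 40
  G = 26 − 4 = 22
  U = 72 − 5·22 = -38
  A = -22 − 5·40 + 3·22 + 2·(-38) = -232
Comparing — Option 1: A=10, Option 2: A=-232. Lowest is -232 (Option 2).

-232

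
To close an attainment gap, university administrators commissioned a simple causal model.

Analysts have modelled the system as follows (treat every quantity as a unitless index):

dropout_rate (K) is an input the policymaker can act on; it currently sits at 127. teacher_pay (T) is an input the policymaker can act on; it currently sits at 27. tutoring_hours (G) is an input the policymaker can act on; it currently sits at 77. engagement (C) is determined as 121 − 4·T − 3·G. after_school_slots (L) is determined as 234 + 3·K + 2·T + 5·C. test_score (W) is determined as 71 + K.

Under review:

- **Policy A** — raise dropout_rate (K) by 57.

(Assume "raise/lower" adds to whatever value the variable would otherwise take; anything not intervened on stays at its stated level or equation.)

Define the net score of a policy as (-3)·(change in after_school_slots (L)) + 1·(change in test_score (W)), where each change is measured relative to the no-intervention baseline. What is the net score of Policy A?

-456

Baseline:
  K = 127
  T = 27
  G = 77
  C = 121 − 4·27 − 3·77 = -218
  L = 234 + 3·127 + 2·27 + 5·(-218) = -421
  W = 71 + 127 = 198
Policy A (K + 57):
  K = 127 + 57 = 184
  T = 27
  G = 77
  C = 121 − 4·27 − 3·77 = -218
  L = 234 + 3·184 + 2·27 + 5·(-218) = -250
  W = 71 + 184 = 255
ΔL = -250 − (-421) = 171; ΔW = 255 − 198 = 57
Score = (-3)·171 + 1·57 = -456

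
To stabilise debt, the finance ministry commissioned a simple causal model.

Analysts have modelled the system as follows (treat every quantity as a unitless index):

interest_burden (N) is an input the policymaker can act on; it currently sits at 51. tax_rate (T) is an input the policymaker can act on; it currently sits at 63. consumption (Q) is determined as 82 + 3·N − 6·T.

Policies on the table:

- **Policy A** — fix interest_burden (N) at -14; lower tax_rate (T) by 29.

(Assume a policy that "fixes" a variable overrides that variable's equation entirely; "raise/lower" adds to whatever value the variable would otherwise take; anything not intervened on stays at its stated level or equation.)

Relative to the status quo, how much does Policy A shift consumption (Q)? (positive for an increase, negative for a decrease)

-21

Baseline:
  N = 51
  T = 63
  Q = 82 + 3·51 − 6·63 = -143
Policy A (N := -14, T − 29):
  N = -14
  T = 63 − 29 = 34
  Q = 82 + 3·(-14) − 6·34 = -164
Change in Q: -164 − (-143) = -21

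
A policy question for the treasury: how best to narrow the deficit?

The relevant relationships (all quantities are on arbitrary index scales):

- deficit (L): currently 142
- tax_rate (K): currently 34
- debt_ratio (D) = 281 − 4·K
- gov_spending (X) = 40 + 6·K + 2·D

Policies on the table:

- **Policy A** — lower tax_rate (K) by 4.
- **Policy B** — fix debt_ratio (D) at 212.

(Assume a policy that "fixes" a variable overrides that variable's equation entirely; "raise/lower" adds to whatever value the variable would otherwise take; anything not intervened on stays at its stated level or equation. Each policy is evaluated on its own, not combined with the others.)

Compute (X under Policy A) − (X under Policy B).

Policy A (K − 4):
  K = 34 − 4 = 30
  D = 281 − 4·30 = 161
  X = 40 + 6·30 + 2·161 = 542
Policy B (D := 212):
  K = 34
  D = 212
  X = 40 + 6·34 + 2·212 = 668
X: 542 − 668 = -126

-126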